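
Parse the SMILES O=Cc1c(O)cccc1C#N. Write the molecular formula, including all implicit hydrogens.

C8H5NO2

Walk through each heavy atom and fill implicit hydrogens from standard valence (C 4, N 3, O 2, S 2, halogen 1); for lowercase aromatic atoms, an aromatic c carries 1 H when it has two neighbours and 0 H with three, and aromatic n carries 0 H:
  atom 1: O, bond orders sum to 2 (valence 2) → 0 H
  atom 2: C, bond orders sum to 3 (valence 4) → 1 H
  atom 3: aromatic c, 3 neighbours → 0 H
  atom 4: aromatic c, 3 neighbours → 0 H
  atom 5: O, bond orders sum to 1 (valence 2) → 1 H
  atom 6: aromatic c, 2 neighbours → 1 H
  atom 7: aromatic c, 2 neighbours → 1 H
  atom 8: aromatic c, 2 neighbours → 1 H
  atom 9: aromatic c, 3 neighbours → 0 H
  atom 10: C, bond orders sum to 4 (valence 4) → 0 H
  atom 11: N, bond orders sum to 3 (valence 3) → 0 H
Totals → C:8, H:5, N:1, O:2.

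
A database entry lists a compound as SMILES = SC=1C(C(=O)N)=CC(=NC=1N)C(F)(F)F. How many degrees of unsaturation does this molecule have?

5

Molecular formula: C7H6F3N3OS.
DoU = (2C + 2 + N − H − X) / 2, where X is the halogen count and O/S are ignored.
    = (2·7 + 2 + 3 − 6 − 3) / 2 = 10 / 2 = 5.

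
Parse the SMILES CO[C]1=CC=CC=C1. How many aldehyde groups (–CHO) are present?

Scan the SMILES for the aldehyde motif — none present.
Groups that are present: 1 ether.

0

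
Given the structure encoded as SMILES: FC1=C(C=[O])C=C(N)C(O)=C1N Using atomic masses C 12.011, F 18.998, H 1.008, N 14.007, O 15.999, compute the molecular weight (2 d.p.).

170.14 g/mol

First, the molecular formula is C7H7FN2O2 (counting implicit H from valence).
  C: 7 × 12.011 = 84.077
  F: 1 × 18.998 = 18.998
  H: 7 × 1.008 = 7.056
  N: 2 × 14.007 = 28.014
  O: 2 × 15.999 = 31.998
Sum: 7×12.011 + 1×18.998 + 7×1.008 + 2×14.007 + 2×15.999 = 170.143 → 170.14 g/mol.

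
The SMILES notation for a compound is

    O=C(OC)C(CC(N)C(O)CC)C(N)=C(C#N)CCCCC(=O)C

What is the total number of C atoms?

17

Count every carbon token in the SMILES (each C, including those in ring-closure positions and inside branches).
Carbon count: 17.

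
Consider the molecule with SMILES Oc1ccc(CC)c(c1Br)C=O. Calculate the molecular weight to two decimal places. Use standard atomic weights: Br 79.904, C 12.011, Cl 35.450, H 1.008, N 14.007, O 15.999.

First, the molecular formula is C9H9BrO2 (counting implicit H from valence).
  Br: 1 × 79.904 = 79.904
  C: 9 × 12.011 = 108.099
  H: 9 × 1.008 = 9.072
  O: 2 × 15.999 = 31.998
Sum: 1×79.904 + 9×12.011 + 9×1.008 + 2×15.999 = 229.073 → 229.07 g/mol.

229.07 g/mol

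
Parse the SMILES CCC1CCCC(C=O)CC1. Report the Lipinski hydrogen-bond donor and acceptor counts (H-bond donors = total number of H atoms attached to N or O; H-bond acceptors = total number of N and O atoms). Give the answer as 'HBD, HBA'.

Donors: find every N or O and count the H atoms it carries.
  atom 9 (O): bond orders sum to 2 → 0 H
Lipinski HBD = 0.
Acceptors: N atoms = 0, O atoms = 1 → HBA = 1.

0, 1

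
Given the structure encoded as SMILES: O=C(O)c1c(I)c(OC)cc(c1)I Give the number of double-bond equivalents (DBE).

Molecular formula: C8H6I2O3.
DoU = (2C + 2 + N − H − X) / 2, where X is the halogen count and O/S are ignored.
    = (2·8 + 2 + 0 − 6 − 2) / 2 = 10 / 2 = 5.

5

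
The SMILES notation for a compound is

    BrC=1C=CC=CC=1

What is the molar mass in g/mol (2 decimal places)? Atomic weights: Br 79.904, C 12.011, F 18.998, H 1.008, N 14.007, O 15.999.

157.01 g/mol

First, the molecular formula is C6H5Br (counting implicit H from valence).
  Br: 1 × 79.904 = 79.904
  C: 6 × 12.011 = 72.066
  H: 5 × 1.008 = 5.040
Sum: 1×79.904 + 6×12.011 + 5×1.008 = 157.010 → 157.01 g/mol.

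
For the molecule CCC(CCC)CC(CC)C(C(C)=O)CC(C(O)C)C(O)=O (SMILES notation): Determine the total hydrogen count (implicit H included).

34

Walk through each heavy atom and fill implicit hydrogens from standard valence (C 4, N 3, O 2, S 2, halogen 1):
  atom 1: C, bond orders sum to 1 (valence 4) → 3 H
  atom 2: C, bond orders sum to 2 (valence 4) → 2 H
  atom 3: C, bond orders sum to 3 (valence 4) → 1 H
  atom 4: C, bond orders sum to 2 (valence 4) → 2 H
  atom 5: C, bond orders sum to 2 (valence 4) → 2 H
  atom 6: C, bond orders sum to 1 (valence 4) → 3 H
  atom 7: C, bond orders sum to 2 (valence 4) → 2 H
  atom 8: C, bond orders sum to 3 (valence 4) → 1 H
  atom 9: C, bond orders sum to 2 (valence 4) → 2 H
  atom 10: C, bond orders sum to 1 (valence 4) → 3 H
  atom 11: C, bond orders sum to 3 (valence 4) → 1 H
  atom 12: C, bond orders sum to 4 (valence 4) → 0 H
  atom 13: C, bond orders sum to 1 (valence 4) → 3 H
  atom 14: O, bond orders sum to 2 (valence 2) → 0 H
  atom 15: C, bond orders sum to 2 (valence 4) → 2 H
  atom 16: C, bond orders sum to 3 (valence 4) → 1 H
  atom 17: C, bond orders sum to 3 (valence 4) → 1 H
  atom 18: O, bond orders sum to 1 (valence 2) → 1 H
  atom 19: C, bond orders sum to 1 (valence 4) → 3 H
  atom 20: C, bond orders sum to 4 (valence 4) → 0 H
  atom 21: O, bond orders sum to 1 (valence 2) → 1 H
  atom 22: O, bond orders sum to 2 (valence 2) → 0 H
Total hydrogens: 34.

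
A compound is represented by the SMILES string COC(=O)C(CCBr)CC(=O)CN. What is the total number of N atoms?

1

Scan the SMILES for N atoms (remember two-letter symbols like Cl and Br are single atoms).
Nitrogen count: 1.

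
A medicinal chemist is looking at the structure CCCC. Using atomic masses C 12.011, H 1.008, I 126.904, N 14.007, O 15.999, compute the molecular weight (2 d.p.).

58.12 g/mol

First, the molecular formula is C4H10 (counting implicit H from valence).
  C: 4 × 12.011 = 48.044
  H: 10 × 1.008 = 10.080
Sum: 4×12.011 + 10×1.008 = 58.124 → 58.12 g/mol.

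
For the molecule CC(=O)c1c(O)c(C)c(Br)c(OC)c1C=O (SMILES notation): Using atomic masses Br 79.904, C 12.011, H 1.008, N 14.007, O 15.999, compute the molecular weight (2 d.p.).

287.11 g/mol

First, the molecular formula is C11H11BrO4 (counting implicit H from valence).
  Br: 1 × 79.904 = 79.904
  C: 11 × 12.011 = 132.121
  H: 11 × 1.008 = 11.088
  O: 4 × 15.999 = 63.996
Sum: 1×79.904 + 11×12.011 + 11×1.008 + 4×15.999 = 287.109 → 287.11 g/mol.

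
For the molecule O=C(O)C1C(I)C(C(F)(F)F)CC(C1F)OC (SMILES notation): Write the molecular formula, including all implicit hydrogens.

C9H11F4IO3

Walk through each heavy atom and fill implicit hydrogens from standard valence (C 4, N 3, O 2, S 2, halogen 1):
  atom 1: O, bond orders sum to 2 (valence 2) → 0 H
  atom 2: C, bond orders sum to 4 (valence 4) → 0 H
  atom 3: O, bond orders sum to 1 (valence 2) → 1 H
  atom 4: C, bond orders sum to 3 (valence 4) → 1 H
  atom 5: C, bond orders sum to 3 (valence 4) → 1 H
  atom 6: I (halogen, monovalent) → 0 H
  atom 7: C, bond orders sum to 3 (valence 4) → 1 H
  atom 8: C, bond orders sum to 4 (valence 4) → 0 H
  atom 9: F (halogen, monovalent) → 0 H
  atom 10: F (halogen, monovalent) → 0 H
  atom 11: F (halogen, monovalent) → 0 H
  atom 12: C, bond orders sum to 2 (valence 4) → 2 H
  atom 13: C, bond orders sum to 3 (valence 4) → 1 H
  atom 14: C, bond orders sum to 3 (valence 4) → 1 H
  atom 15: F (halogen, monovalent) → 0 H
  atom 16: O, bond orders sum to 2 (valence 2) → 0 H
  atom 17: C, bond orders sum to 1 (valence 4) → 3 H
Totals → C:9, H:11, F:4, I:1, O:3.
In Hill order: C9H11F4IO3.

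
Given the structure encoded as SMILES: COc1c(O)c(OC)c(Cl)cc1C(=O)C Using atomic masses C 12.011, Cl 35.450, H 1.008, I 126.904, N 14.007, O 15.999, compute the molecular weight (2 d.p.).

First, the molecular formula is C10H11ClO4 (counting implicit H from valence).
  C: 10 × 12.011 = 120.110
  Cl: 1 × 35.450 = 35.450
  H: 11 × 1.008 = 11.088
  O: 4 × 15.999 = 63.996
Sum: 10×12.011 + 1×35.450 + 11×1.008 + 4×15.999 = 230.644 → 230.64 g/mol.

230.64 g/mol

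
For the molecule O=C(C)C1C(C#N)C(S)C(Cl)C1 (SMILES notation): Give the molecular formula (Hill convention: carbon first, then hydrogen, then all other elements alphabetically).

Walk through each heavy atom and fill implicit hydrogens from standard valence (C 4, N 3, O 2, S 2, halogen 1):
  atom 1: O, bond orders sum to 2 (valence 2) → 0 H
  atom 2: C, bond orders sum to 4 (valence 4) → 0 H
  atom 3: C, bond orders sum to 1 (valence 4) → 3 H
  atom 4: C, bond orders sum to 3 (valence 4) → 1 H
  atom 5: C, bond orders sum to 3 (valence 4) → 1 H
  atom 6: C, bond orders sum to 4 (valence 4) → 0 H
  atom 7: N, bond orders sum to 3 (valence 3) → 0 H
  atom 8: C, bond orders sum to 3 (valence 4) → 1 H
  atom 9: S, bond orders sum to 1 (valence 2) → 1 H
  atom 10: C, bond orders sum to 3 (valence 4) → 1 H
  atom 11: Cl (halogen, monovalent) → 0 H
  atom 12: C, bond orders sum to 2 (valence 4) → 2 H
Totals → C:8, H:10, Cl:1, N:1, O:1, S:1.
In Hill order: C8H10ClNOS.

C8H10ClNOS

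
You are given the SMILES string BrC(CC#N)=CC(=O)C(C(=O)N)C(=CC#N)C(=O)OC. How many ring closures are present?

0

In SMILES, each pair of matching ring-closure digits denotes one ring-closing bond; the number of such bonds equals the number of independent rings.
Ring-closure bonds here: 0.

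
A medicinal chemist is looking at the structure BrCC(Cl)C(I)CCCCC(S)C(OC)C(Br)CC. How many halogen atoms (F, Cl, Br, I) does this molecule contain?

4

Halogen atoms appear at heavy-atom positions 1, 4, 6, 17 (2×Br, 1×Cl, 1×I).
Other groups present: 1 ether, 1 thiol.
Halogen count: 4.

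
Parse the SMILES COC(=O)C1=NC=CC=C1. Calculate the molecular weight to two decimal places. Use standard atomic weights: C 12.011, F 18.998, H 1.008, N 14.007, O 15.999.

137.14 g/mol

First, the molecular formula is C7H7NO2 (counting implicit H from valence).
  C: 7 × 12.011 = 84.077
  H: 7 × 1.008 = 7.056
  N: 1 × 14.007 = 14.007
  O: 2 × 15.999 = 31.998
Sum: 7×12.011 + 7×1.008 + 1×14.007 + 2×15.999 = 137.138 → 137.14 g/mol.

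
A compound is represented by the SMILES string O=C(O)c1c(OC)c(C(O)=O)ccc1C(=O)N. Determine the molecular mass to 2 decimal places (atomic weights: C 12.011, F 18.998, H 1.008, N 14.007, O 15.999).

First, the molecular formula is C10H9NO6 (counting implicit H from valence).
  C: 10 × 12.011 = 120.110
  H: 9 × 1.008 = 9.072
  N: 1 × 14.007 = 14.007
  O: 6 × 15.999 = 95.994
Sum: 10×12.011 + 9×1.008 + 1×14.007 + 6×15.999 = 239.183 → 239.18 g/mol.

239.18 g/mol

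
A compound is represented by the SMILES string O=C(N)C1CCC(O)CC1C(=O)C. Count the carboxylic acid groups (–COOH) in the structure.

0

Scan the SMILES for the carboxylic acid motif — none present.
Groups that are present: 1 amide, 1 hydroxyl, 1 ketone.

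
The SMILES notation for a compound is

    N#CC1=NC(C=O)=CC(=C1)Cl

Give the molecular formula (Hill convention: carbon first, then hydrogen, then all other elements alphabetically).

C7H3ClN2O

Walk through each heavy atom and fill implicit hydrogens from standard valence (C 4, N 3, O 2, S 2, halogen 1):
  atom 1: N, bond orders sum to 3 (valence 3) → 0 H
  atom 2: C, bond orders sum to 4 (valence 4) → 0 H
  atom 3: C, bond orders sum to 4 (valence 4) → 0 H
  atom 4: N, bond orders sum to 3 (valence 3) → 0 H
  atom 5: C, bond orders sum to 4 (valence 4) → 0 H
  atom 6: C, bond orders sum to 3 (valence 4) → 1 H
  atom 7: O, bond orders sum to 2 (valence 2) → 0 H
  atom 8: C, bond orders sum to 3 (valence 4) → 1 H
  atom 9: C, bond orders sum to 4 (valence 4) → 0 H
  atom 10: C, bond orders sum to 3 (valence 4) → 1 H
  atom 11: Cl (halogen, monovalent) → 0 H
Totals → C:7, H:3, Cl:1, N:2, O:1.
In Hill order: C7H3ClN2O.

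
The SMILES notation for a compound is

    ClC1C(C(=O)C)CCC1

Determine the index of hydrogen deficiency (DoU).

Molecular formula: C7H11ClO.
DoU = (2C + 2 + N − H − X) / 2, where X is the halogen count and O/S are ignored.
    = (2·7 + 2 + 0 − 11 − 1) / 2 = 4 / 2 = 2.

2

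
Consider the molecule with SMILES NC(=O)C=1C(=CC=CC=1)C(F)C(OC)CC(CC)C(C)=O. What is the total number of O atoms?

Scan the SMILES for O atoms (remember two-letter symbols like Cl and Br are single atoms).
Oxygen count: 3.

3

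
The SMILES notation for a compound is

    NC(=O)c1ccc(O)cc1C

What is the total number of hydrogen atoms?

Walk through each heavy atom and fill implicit hydrogens from standard valence (C 4, N 3, O 2, S 2, halogen 1); for lowercase aromatic atoms, an aromatic c carries 1 H when it has two neighbours and 0 H with three, and aromatic n carries 0 H:
  atom 1: N, bond orders sum to 1 (valence 3) → 2 H
  atom 2: C, bond orders sum to 4 (valence 4) → 0 H
  atom 3: O, bond orders sum to 2 (valence 2) → 0 H
  atom 4: aromatic c, 3 neighbours → 0 H
  atom 5: aromatic c, 2 neighbours → 1 H
  atom 6: aromatic c, 2 neighbours → 1 H
  atom 7: aromatic c, 3 neighbours → 0 H
  atom 8: O, bond orders sum to 1 (valence 2) → 1 H
  atom 9: aromatic c, 2 neighbours → 1 H
  atom 10: aromatic c, 3 neighbours → 0 H
  atom 11: C, bond orders sum to 1 (valence 4) → 3 H
Total hydrogens: 9.

9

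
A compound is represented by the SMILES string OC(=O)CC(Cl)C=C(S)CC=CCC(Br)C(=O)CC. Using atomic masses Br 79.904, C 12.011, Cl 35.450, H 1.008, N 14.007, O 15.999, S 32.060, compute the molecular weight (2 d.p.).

369.70 g/mol

First, the molecular formula is C13H18BrClO3S (counting implicit H from valence).
  Br: 1 × 79.904 = 79.904
  C: 13 × 12.011 = 156.143
  Cl: 1 × 35.450 = 35.450
  H: 18 × 1.008 = 18.144
  O: 3 × 15.999 = 47.997
  S: 1 × 32.060 = 32.060
Sum: 1×79.904 + 13×12.011 + 1×35.450 + 18×1.008 + 3×15.999 + 1×32.060 = 369.698 → 369.70 g/mol.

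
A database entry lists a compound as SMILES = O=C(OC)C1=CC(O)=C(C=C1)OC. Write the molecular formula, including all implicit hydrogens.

C9H10O4

Walk through each heavy atom and fill implicit hydrogens from standard valence (C 4, N 3, O 2, S 2, halogen 1):
  atom 1: O, bond orders sum to 2 (valence 2) → 0 H
  atom 2: C, bond orders sum to 4 (valence 4) → 0 H
  atom 3: O, bond orders sum to 2 (valence 2) → 0 H
  atom 4: C, bond orders sum to 1 (valence 4) → 3 H
  atom 5: C, bond orders sum to 4 (valence 4) → 0 H
  atom 6: C, bond orders sum to 3 (valence 4) → 1 H
  atom 7: C, bond orders sum to 4 (valence 4) → 0 H
  atom 8: O, bond orders sum to 1 (valence 2) → 1 H
  atom 9: C, bond orders sum to 4 (valence 4) → 0 H
  atom 10: C, bond orders sum to 3 (valence 4) → 1 H
  atom 11: C, bond orders sum to 3 (valence 4) → 1 H
  atom 12: O, bond orders sum to 2 (valence 2) → 0 H
  atom 13: C, bond orders sum to 1 (valence 4) → 3 H
Totals → C:9, H:10, O:4.
In Hill order: C9H10O4.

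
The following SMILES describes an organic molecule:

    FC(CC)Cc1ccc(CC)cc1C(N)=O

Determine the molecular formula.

C13H18FNO

Walk through each heavy atom and fill implicit hydrogens from standard valence (C 4, N 3, O 2, S 2, halogen 1); for lowercase aromatic atoms, an aromatic c carries 1 H when it has two neighbours and 0 H with three, and aromatic n carries 0 H:
  atom 1: F (halogen, monovalent) → 0 H
  atom 2: C, bond orders sum to 3 (valence 4) → 1 H
  atom 3: C, bond orders sum to 2 (valence 4) → 2 H
  atom 4: C, bond orders sum to 1 (valence 4) → 3 H
  atom 5: C, bond orders sum to 2 (valence 4) → 2 H
  atom 6: aromatic c, 3 neighbours → 0 H
  atom 7: aromatic c, 2 neighbours → 1 H
  atom 8: aromatic c, 2 neighbours → 1 H
  atom 9: aromatic c, 3 neighbours → 0 H
  atom 10: C, bond orders sum to 2 (valence 4) → 2 H
  atom 11: C, bond orders sum to 1 (valence 4) → 3 H
  atom 12: aromatic c, 2 neighbours → 1 H
  atom 13: aromatic c, 3 neighbours → 0 H
  atom 14: C, bond orders sum to 4 (valence 4) → 0 H
  atom 15: N, bond orders sum to 1 (valence 3) → 2 H
  atom 16: O, bond orders sum to 2 (valence 2) → 0 H
Totals → C:13, H:18, F:1, N:1, O:1.
In Hill order: C13H18FNO.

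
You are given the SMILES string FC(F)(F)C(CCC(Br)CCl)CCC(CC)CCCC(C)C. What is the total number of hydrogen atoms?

Walk through each heavy atom and fill implicit hydrogens from standard valence (C 4, N 3, O 2, S 2, halogen 1):
  atom 1: F (halogen, monovalent) → 0 H
  atom 2: C, bond orders sum to 4 (valence 4) → 0 H
  atom 3: F (halogen, monovalent) → 0 H
  atom 4: F (halogen, monovalent) → 0 H
  atom 5: C, bond orders sum to 3 (valence 4) → 1 H
  atom 6: C, bond orders sum to 2 (valence 4) → 2 H
  atom 7: C, bond orders sum to 2 (valence 4) → 2 H
  atom 8: C, bond orders sum to 3 (valence 4) → 1 H
  atom 9: Br (halogen, monovalent) → 0 H
  atom 10: C, bond orders sum to 2 (valence 4) → 2 H
  atom 11: Cl (halogen, monovalent) → 0 H
  atom 12: C, bond orders sum to 2 (valence 4) → 2 H
  atom 13: C, bond orders sum to 2 (valence 4) → 2 H
  atom 14: C, bond orders sum to 3 (valence 4) → 1 H
  atom 15: C, bond orders sum to 2 (valence 4) → 2 H
  atom 16: C, bond orders sum to 1 (valence 4) → 3 H
  atom 17: C, bond orders sum to 2 (valence 4) → 2 H
  atom 18: C, bond orders sum to 2 (valence 4) → 2 H
  atom 19: C, bond orders sum to 2 (valence 4) → 2 H
  atom 20: C, bond orders sum to 3 (valence 4) → 1 H
  atom 21: C, bond orders sum to 1 (valence 4) → 3 H
  atom 22: C, bond orders sum to 1 (valence 4) → 3 H
Total hydrogens: 31.

31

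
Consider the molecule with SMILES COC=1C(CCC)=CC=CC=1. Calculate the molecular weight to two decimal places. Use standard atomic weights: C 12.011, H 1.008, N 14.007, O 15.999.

First, the molecular formula is C10H14O (counting implicit H from valence).
  C: 10 × 12.011 = 120.110
  H: 14 × 1.008 = 14.112
  O: 1 × 15.999 = 15.999
Sum: 10×12.011 + 14×1.008 + 1×15.999 = 150.221 → 150.22 g/mol.

150.22 g/mol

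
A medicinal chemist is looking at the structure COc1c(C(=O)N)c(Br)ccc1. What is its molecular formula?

C8H8BrNO2

Walk through each heavy atom and fill implicit hydrogens from standard valence (C 4, N 3, O 2, S 2, halogen 1); for lowercase aromatic atoms, an aromatic c carries 1 H when it has two neighbours and 0 H with three, and aromatic n carries 0 H:
  atom 1: C, bond orders sum to 1 (valence 4) → 3 H
  atom 2: O, bond orders sum to 2 (valence 2) → 0 H
  atom 3: aromatic c, 3 neighbours → 0 H
  atom 4: aromatic c, 3 neighbours → 0 H
  atom 5: C, bond orders sum to 4 (valence 4) → 0 H
  atom 6: O, bond orders sum to 2 (valence 2) → 0 H
  atom 7: N, bond orders sum to 1 (valence 3) → 2 H
  atom 8: aromatic c, 3 neighbours → 0 H
  atom 9: Br (halogen, monovalent) → 0 H
  atom 10: aromatic c, 2 neighbours → 1 H
  atom 11: aromatic c, 2 neighbours → 1 H
  atom 12: aromatic c, 2 neighbours → 1 H
Totals → C:8, H:8, Br:1, N:1, O:2.
In Hill order: C8H8BrNO2.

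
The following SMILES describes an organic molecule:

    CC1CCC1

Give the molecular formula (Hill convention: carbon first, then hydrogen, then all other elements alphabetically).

C5H10

Walk through each heavy atom and fill implicit hydrogens from standard valence (C 4, N 3, O 2, S 2, halogen 1):
  atom 1: C, bond orders sum to 1 (valence 4) → 3 H
  atom 2: C, bond orders sum to 3 (valence 4) → 1 H
  atom 3: C, bond orders sum to 2 (valence 4) → 2 H
  atom 4: C, bond orders sum to 2 (valence 4) → 2 H
  atom 5: C, bond orders sum to 2 (valence 4) → 2 H
Totals → C:5, H:10.
In Hill order: C5H10.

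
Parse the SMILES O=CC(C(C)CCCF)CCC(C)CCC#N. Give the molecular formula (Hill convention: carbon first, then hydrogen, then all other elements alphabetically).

Walk through each heavy atom and fill implicit hydrogens from standard valence (C 4, N 3, O 2, S 2, halogen 1):
  atom 1: O, bond orders sum to 2 (valence 2) → 0 H
  atom 2: C, bond orders sum to 3 (valence 4) → 1 H
  atom 3: C, bond orders sum to 3 (valence 4) → 1 H
  atom 4: C, bond orders sum to 3 (valence 4) → 1 H
  atom 5: C, bond orders sum to 1 (valence 4) → 3 H
  atom 6: C, bond orders sum to 2 (valence 4) → 2 H
  atom 7: C, bond orders sum to 2 (valence 4) → 2 H
  atom 8: C, bond orders sum to 2 (valence 4) → 2 H
  atom 9: F (halogen, monovalent) → 0 H
  atom 10: C, bond orders sum to 2 (valence 4) → 2 H
  atom 11: C, bond orders sum to 2 (valence 4) → 2 H
  atom 12: C, bond orders sum to 3 (valence 4) → 1 H
  atom 13: C, bond orders sum to 1 (valence 4) → 3 H
  atom 14: C, bond orders sum to 2 (valence 4) → 2 H
  atom 15: C, bond orders sum to 2 (valence 4) → 2 H
  atom 16: C, bond orders sum to 4 (valence 4) → 0 H
  atom 17: N, bond orders sum to 3 (valence 3) → 0 H
Totals → C:14, H:24, F:1, N:1, O:1.

C14H24FNO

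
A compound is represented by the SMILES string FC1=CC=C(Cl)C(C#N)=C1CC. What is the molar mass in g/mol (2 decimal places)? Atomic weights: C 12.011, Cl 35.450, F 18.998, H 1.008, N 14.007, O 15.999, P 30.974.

183.61 g/mol

First, the molecular formula is C9H7ClFN (counting implicit H from valence).
  C: 9 × 12.011 = 108.099
  Cl: 1 × 35.450 = 35.450
  F: 1 × 18.998 = 18.998
  H: 7 × 1.008 = 7.056
  N: 1 × 14.007 = 14.007
Sum: 9×12.011 + 1×35.450 + 1×18.998 + 7×1.008 + 1×14.007 = 183.610 → 183.61 g/mol.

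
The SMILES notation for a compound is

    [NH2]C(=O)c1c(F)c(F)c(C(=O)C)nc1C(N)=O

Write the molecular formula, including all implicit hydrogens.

C9H7F2N3O3

Walk through each heavy atom and fill implicit hydrogens from standard valence (C 4, N 3, O 2, S 2, halogen 1); for lowercase aromatic atoms, an aromatic c carries 1 H when it has two neighbours and 0 H with three, and aromatic n carries 0 H:
  atom 1: N with explicit H count 2
  atom 2: C, bond orders sum to 4 (valence 4) → 0 H
  atom 3: O, bond orders sum to 2 (valence 2) → 0 H
  atom 4: aromatic c, 3 neighbours → 0 H
  atom 5: aromatic c, 3 neighbours → 0 H
  atom 6: F (halogen, monovalent) → 0 H
  atom 7: aromatic c, 3 neighbours → 0 H
  atom 8: F (halogen, monovalent) → 0 H
  atom 9: aromatic c, 3 neighbours → 0 H
  atom 10: C, bond orders sum to 4 (valence 4) → 0 H
  atom 11: O, bond orders sum to 2 (valence 2) → 0 H
  atom 12: C, bond orders sum to 1 (valence 4) → 3 H
  atom 13: aromatic n, 2 neighbours → 0 H
  atom 14: aromatic c, 3 neighbours → 0 H
  atom 15: C, bond orders sum to 4 (valence 4) → 0 H
  atom 16: N, bond orders sum to 1 (valence 3) → 2 H
  atom 17: O, bond orders sum to 2 (valence 2) → 0 H
Totals → C:9, H:7, F:2, N:3, O:3.
In Hill order: C9H7F2N3O3.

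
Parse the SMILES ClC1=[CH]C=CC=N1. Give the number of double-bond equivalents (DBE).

4

Degree of unsaturation = (number of rings) + (number of π bonds).
Ring closures in the SMILES: 1.
π bonds: 3 double bonds (each 1 DoU) → 3 DoU from unsaturation.
Total DoU = 1 + 3 = 4.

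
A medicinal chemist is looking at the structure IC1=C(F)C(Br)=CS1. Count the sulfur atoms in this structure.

1

Scan the SMILES for S atoms (remember two-letter symbols like Cl and Br are single atoms).
Sulfur count: 1.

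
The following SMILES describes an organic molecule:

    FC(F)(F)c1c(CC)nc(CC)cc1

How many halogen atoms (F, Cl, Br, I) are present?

3

Halogen atoms appear at heavy-atom positions 1, 3, 4 (3×F).
Halogen count: 3.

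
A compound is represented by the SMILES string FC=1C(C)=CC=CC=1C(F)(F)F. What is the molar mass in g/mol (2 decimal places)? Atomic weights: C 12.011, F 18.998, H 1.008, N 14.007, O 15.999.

First, the molecular formula is C8H6F4 (counting implicit H from valence).
  C: 8 × 12.011 = 96.088
  F: 4 × 18.998 = 75.992
  H: 6 × 1.008 = 6.048
Sum: 8×12.011 + 4×18.998 + 6×1.008 = 178.128 → 178.13 g/mol.

178.13 g/mol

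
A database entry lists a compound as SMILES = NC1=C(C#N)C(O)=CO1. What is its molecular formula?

Walk through each heavy atom and fill implicit hydrogens from standard valence (C 4, N 3, O 2, S 2, halogen 1):
  atom 1: N, bond orders sum to 1 (valence 3) → 2 H
  atom 2: C, bond orders sum to 4 (valence 4) → 0 H
  atom 3: C, bond orders sum to 4 (valence 4) → 0 H
  atom 4: C, bond orders sum to 4 (valence 4) → 0 H
  atom 5: N, bond orders sum to 3 (valence 3) → 0 H
  atom 6: C, bond orders sum to 4 (valence 4) → 0 H
  atom 7: O, bond orders sum to 1 (valence 2) → 1 H
  atom 8: C, bond orders sum to 3 (valence 4) → 1 H
  atom 9: O, bond orders sum to 2 (valence 2) → 0 H
Totals → C:5, H:4, N:2, O:2.
In Hill order: C5H4N2O2.

C5H4N2O2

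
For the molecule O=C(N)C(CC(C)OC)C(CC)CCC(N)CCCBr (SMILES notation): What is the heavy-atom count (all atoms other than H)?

Every atom symbol written in the SMILES (organic subset) is one heavy atom; implicit H are not written.
Heavy atoms by element → Br:1, C:15, N:2, O:2.
Total: 20.

20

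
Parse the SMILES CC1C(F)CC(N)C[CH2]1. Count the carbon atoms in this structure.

7

Count every carbon token in the SMILES (each C, including those in ring-closure positions and inside branches).
Carbon count: 7.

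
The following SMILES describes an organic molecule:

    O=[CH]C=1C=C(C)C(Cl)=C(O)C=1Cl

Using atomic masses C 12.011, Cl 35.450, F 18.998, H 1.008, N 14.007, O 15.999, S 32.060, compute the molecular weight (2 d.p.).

205.03 g/mol

First, the molecular formula is C8H6Cl2O2 (counting implicit H from valence).
  C: 8 × 12.011 = 96.088
  Cl: 2 × 35.450 = 70.900
  H: 6 × 1.008 = 6.048
  O: 2 × 15.999 = 31.998
Sum: 8×12.011 + 2×35.450 + 6×1.008 + 2×15.999 = 205.034 → 205.03 g/mol.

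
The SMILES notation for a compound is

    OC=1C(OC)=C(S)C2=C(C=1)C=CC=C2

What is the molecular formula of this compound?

Walk through each heavy atom and fill implicit hydrogens from standard valence (C 4, N 3, O 2, S 2, halogen 1):
  atom 1: O, bond orders sum to 1 (valence 2) → 1 H
  atom 2: C, bond orders sum to 4 (valence 4) → 0 H
  atom 3: C, bond orders sum to 4 (valence 4) → 0 H
  atom 4: O, bond orders sum to 2 (valence 2) → 0 H
  atom 5: C, bond orders sum to 1 (valence 4) → 3 H
  atom 6: C, bond orders sum to 4 (valence 4) → 0 H
  atom 7: S, bond orders sum to 1 (valence 2) → 1 H
  atom 8: C, bond orders sum to 4 (valence 4) → 0 H
  atom 9: C, bond orders sum to 4 (valence 4) → 0 H
  atom 10: C, bond orders sum to 3 (valence 4) → 1 H
  atom 11: C, bond orders sum to 3 (valence 4) → 1 H
  atom 12: C, bond orders sum to 3 (valence 4) → 1 H
  atom 13: C, bond orders sum to 3 (valence 4) → 1 H
  atom 14: C, bond orders sum to 3 (valence 4) → 1 H
Totals → C:11, H:10, O:2, S:1.
In Hill order: C11H10O2S.

C11H10O2S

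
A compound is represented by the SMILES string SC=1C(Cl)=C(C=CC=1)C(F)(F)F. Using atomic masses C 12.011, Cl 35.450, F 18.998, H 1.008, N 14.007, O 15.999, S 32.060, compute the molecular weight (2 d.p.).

212.61 g/mol

First, the molecular formula is C7H4ClF3S (counting implicit H from valence).
  C: 7 × 12.011 = 84.077
  Cl: 1 × 35.450 = 35.450
  F: 3 × 18.998 = 56.994
  H: 4 × 1.008 = 4.032
  S: 1 × 32.060 = 32.060
Sum: 7×12.011 + 1×35.450 + 3×18.998 + 4×1.008 + 1×32.060 = 212.613 → 212.61 g/mol.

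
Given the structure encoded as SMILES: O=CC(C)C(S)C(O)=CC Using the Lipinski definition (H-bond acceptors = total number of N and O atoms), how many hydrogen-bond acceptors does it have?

N atoms: 0; O atoms: 2.
Lipinski HBA = 0 + 2 = 2.

2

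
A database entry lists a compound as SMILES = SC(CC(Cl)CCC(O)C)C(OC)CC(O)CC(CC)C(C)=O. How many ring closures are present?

0

In SMILES, each pair of matching ring-closure digits denotes one ring-closing bond; the number of such bonds equals the number of independent rings.
Ring-closure bonds here: 0.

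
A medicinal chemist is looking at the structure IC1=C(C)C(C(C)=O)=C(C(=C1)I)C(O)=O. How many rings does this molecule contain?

In SMILES, each pair of matching ring-closure digits denotes one ring-closing bond; the number of such bonds equals the number of independent rings.
Ring-closure bonds here: 1.

1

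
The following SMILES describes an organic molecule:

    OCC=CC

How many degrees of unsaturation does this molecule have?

1

Degree of unsaturation = (number of rings) + (number of π bonds).
Ring closures in the SMILES: 0.
π bonds: 1 double bond (each 1 DoU) → 1 DoU from unsaturation.
Total DoU = 0 + 1 = 1.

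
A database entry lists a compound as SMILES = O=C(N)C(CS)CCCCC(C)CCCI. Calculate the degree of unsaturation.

1

Degree of unsaturation = (number of rings) + (number of π bonds).
Ring closures in the SMILES: 0.
π bonds: 1 double bond (each 1 DoU) → 1 DoU from unsaturation.
Total DoU = 0 + 1 = 1.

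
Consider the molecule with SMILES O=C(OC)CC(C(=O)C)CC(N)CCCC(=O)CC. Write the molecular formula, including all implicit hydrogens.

Walk through each heavy atom and fill implicit hydrogens from standard valence (C 4, N 3, O 2, S 2, halogen 1):
  atom 1: O, bond orders sum to 2 (valence 2) → 0 H
  atom 2: C, bond orders sum to 4 (valence 4) → 0 H
  atom 3: O, bond orders sum to 2 (valence 2) → 0 H
  atom 4: C, bond orders sum to 1 (valence 4) → 3 H
  atom 5: C, bond orders sum to 2 (valence 4) → 2 H
  atom 6: C, bond orders sum to 3 (valence 4) → 1 H
  atom 7: C, bond orders sum to 4 (valence 4) → 0 H
  atom 8: O, bond orders sum to 2 (valence 2) → 0 H
  atom 9: C, bond orders sum to 1 (valence 4) → 3 H
  atom 10: C, bond orders sum to 2 (valence 4) → 2 H
  atom 11: C, bond orders sum to 3 (valence 4) → 1 H
  atom 12: N, bond orders sum to 1 (valence 3) → 2 H
  atom 13: C, bond orders sum to 2 (valence 4) → 2 H
  atom 14: C, bond orders sum to 2 (valence 4) → 2 H
  atom 15: C, bond orders sum to 2 (valence 4) → 2 H
  atom 16: C, bond orders sum to 4 (valence 4) → 0 H
  atom 17: O, bond orders sum to 2 (valence 2) → 0 H
  atom 18: C, bond orders sum to 2 (valence 4) → 2 H
  atom 19: C, bond orders sum to 1 (valence 4) → 3 H
Totals → C:14, H:25, N:1, O:4.
In Hill order: C14H25NO4.

C14H25NO4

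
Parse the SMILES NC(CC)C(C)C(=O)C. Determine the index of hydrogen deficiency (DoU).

1

Degree of unsaturation = (number of rings) + (number of π bonds).
Ring closures in the SMILES: 0.
π bonds: 1 double bond (each 1 DoU) → 1 DoU from unsaturation.
Total DoU = 0 + 1 = 1.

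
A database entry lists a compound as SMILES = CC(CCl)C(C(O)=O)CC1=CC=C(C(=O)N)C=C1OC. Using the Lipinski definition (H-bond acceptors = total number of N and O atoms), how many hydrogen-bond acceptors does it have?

5

N atoms: 1; O atoms: 4.
Lipinski HBA = 1 + 4 = 5.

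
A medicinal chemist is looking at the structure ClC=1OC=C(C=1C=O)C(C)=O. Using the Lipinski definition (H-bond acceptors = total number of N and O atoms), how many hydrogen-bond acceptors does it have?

3

N atoms: 0; O atoms: 3.
Lipinski HBA = 0 + 3 = 3.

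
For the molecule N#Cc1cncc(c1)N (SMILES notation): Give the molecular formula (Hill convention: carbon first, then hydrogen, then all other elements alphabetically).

Walk through each heavy atom and fill implicit hydrogens from standard valence (C 4, N 3, O 2, S 2, halogen 1); for lowercase aromatic atoms, an aromatic c carries 1 H when it has two neighbours and 0 H with three, and aromatic n carries 0 H:
  atom 1: N, bond orders sum to 3 (valence 3) → 0 H
  atom 2: C, bond orders sum to 4 (valence 4) → 0 H
  atom 3: aromatic c, 3 neighbours → 0 H
  atom 4: aromatic c, 2 neighbours → 1 H
  atom 5: aromatic n, 2 neighbours → 0 H
  atom 6: aromatic c, 2 neighbours → 1 H
  atom 7: aromatic c, 3 neighbours → 0 H
  atom 8: aromatic c, 2 neighbours → 1 H
  atom 9: N, bond orders sum to 1 (valence 3) → 2 H
Totals → C:6, H:5, N:3.
In Hill order: C6H5N3.

C6H5N3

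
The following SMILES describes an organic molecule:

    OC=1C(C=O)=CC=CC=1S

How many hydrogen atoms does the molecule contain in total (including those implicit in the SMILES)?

Walk through each heavy atom and fill implicit hydrogens from standard valence (C 4, N 3, O 2, S 2, halogen 1):
  atom 1: O, bond orders sum to 1 (valence 2) → 1 H
  atom 2: C, bond orders sum to 4 (valence 4) → 0 H
  atom 3: C, bond orders sum to 4 (valence 4) → 0 H
  atom 4: C, bond orders sum to 3 (valence 4) → 1 H
  atom 5: O, bond orders sum to 2 (valence 2) → 0 H
  atom 6: C, bond orders sum to 3 (valence 4) → 1 H
  atom 7: C, bond orders sum to 3 (valence 4) → 1 H
  atom 8: C, bond orders sum to 3 (valence 4) → 1 H
  atom 9: C, bond orders sum to 4 (valence 4) → 0 H
  atom 10: S, bond orders sum to 1 (valence 2) → 1 H
Total hydrogens: 6.

6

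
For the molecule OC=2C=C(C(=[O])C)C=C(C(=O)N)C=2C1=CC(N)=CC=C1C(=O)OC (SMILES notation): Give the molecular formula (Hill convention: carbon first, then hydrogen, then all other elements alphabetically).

C17H16N2O5

Walk through each heavy atom and fill implicit hydrogens from standard valence (C 4, N 3, O 2, S 2, halogen 1):
  atom 1: O, bond orders sum to 1 (valence 2) → 1 H
  atom 2: C, bond orders sum to 4 (valence 4) → 0 H
  atom 3: C, bond orders sum to 3 (valence 4) → 1 H
  atom 4: C, bond orders sum to 4 (valence 4) → 0 H
  atom 5: C, bond orders sum to 4 (valence 4) → 0 H
  atom 6: O with explicit H count 0
  atom 7: C, bond orders sum to 1 (valence 4) → 3 H
  atom 8: C, bond orders sum to 3 (valence 4) → 1 H
  atom 9: C, bond orders sum to 4 (valence 4) → 0 H
  atom 10: C, bond orders sum to 4 (valence 4) → 0 H
  atom 11: O, bond orders sum to 2 (valence 2) → 0 H
  atom 12: N, bond orders sum to 1 (valence 3) → 2 H
  atom 13: C, bond orders sum to 4 (valence 4) → 0 H
  atom 14: C, bond orders sum to 4 (valence 4) → 0 H
  atom 15: C, bond orders sum to 3 (valence 4) → 1 H
  atom 16: C, bond orders sum to 4 (valence 4) → 0 H
  atom 17: N, bond orders sum to 1 (valence 3) → 2 H
  atom 18: C, bond orders sum to 3 (valence 4) → 1 H
  atom 19: C, bond orders sum to 3 (valence 4) → 1 H
  atom 20: C, bond orders sum to 4 (valence 4) → 0 H
  atom 21: C, bond orders sum to 4 (valence 4) → 0 H
  atom 22: O, bond orders sum to 2 (valence 2) → 0 H
  atom 23: O, bond orders sum to 2 (valence 2) → 0 H
  atom 24: C, bond orders sum to 1 (valence 4) → 3 H
Totals → C:17, H:16, N:2, O:5.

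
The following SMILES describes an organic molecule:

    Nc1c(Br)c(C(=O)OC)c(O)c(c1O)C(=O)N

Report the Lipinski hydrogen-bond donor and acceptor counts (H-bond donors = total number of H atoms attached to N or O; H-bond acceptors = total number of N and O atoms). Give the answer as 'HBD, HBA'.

Donors: find every N or O and count the H atoms it carries.
  atom 1 (N): bond orders sum to 1 → 2 H
  atom 7 (O): bond orders sum to 2 → 0 H
  atom 8 (O): bond orders sum to 2 → 0 H
  atom 11 (O): bond orders sum to 1 → 1 H
  atom 14 (O): bond orders sum to 1 → 1 H
  atom 16 (O): bond orders sum to 2 → 0 H
  atom 17 (N): bond orders sum to 1 → 2 H
Lipinski HBD = 6.
Acceptors: N atoms = 2, O atoms = 5 → HBA = 7.

6, 7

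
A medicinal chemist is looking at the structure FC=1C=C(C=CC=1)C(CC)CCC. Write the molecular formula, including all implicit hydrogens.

Walk through each heavy atom and fill implicit hydrogens from standard valence (C 4, N 3, O 2, S 2, halogen 1):
  atom 1: F (halogen, monovalent) → 0 H
  atom 2: C, bond orders sum to 4 (valence 4) → 0 H
  atom 3: C, bond orders sum to 3 (valence 4) → 1 H
  atom 4: C, bond orders sum to 4 (valence 4) → 0 H
  atom 5: C, bond orders sum to 3 (valence 4) → 1 H
  atom 6: C, bond orders sum to 3 (valence 4) → 1 H
  atom 7: C, bond orders sum to 3 (valence 4) → 1 H
  atom 8: C, bond orders sum to 3 (valence 4) → 1 H
  atom 9: C, bond orders sum to 2 (valence 4) → 2 H
  atom 10: C, bond orders sum to 1 (valence 4) → 3 H
  atom 11: C, bond orders sum to 2 (valence 4) → 2 H
  atom 12: C, bond orders sum to 2 (valence 4) → 2 H
  atom 13: C, bond orders sum to 1 (valence 4) → 3 H
Totals → C:12, H:17, F:1.
In Hill order: C12H17F.

C12H17F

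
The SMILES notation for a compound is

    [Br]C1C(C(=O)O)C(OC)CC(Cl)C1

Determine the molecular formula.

C8H12BrClO3

Walk through each heavy atom and fill implicit hydrogens from standard valence (C 4, N 3, O 2, S 2, halogen 1):
  atom 1: Br with explicit H count 0
  atom 2: C, bond orders sum to 3 (valence 4) → 1 H
  atom 3: C, bond orders sum to 3 (valence 4) → 1 H
  atom 4: C, bond orders sum to 4 (valence 4) → 0 H
  atom 5: O, bond orders sum to 2 (valence 2) → 0 H
  atom 6: O, bond orders sum to 1 (valence 2) → 1 H
  atom 7: C, bond orders sum to 3 (valence 4) → 1 H
  atom 8: O, bond orders sum to 2 (valence 2) → 0 H
  atom 9: C, bond orders sum to 1 (valence 4) → 3 H
  atom 10: C, bond orders sum to 2 (valence 4) → 2 H
  atom 11: C, bond orders sum to 3 (valence 4) → 1 H
  atom 12: Cl (halogen, monovalent) → 0 H
  atom 13: C, bond orders sum to 2 (valence 4) → 2 H
Totals → C:8, H:12, Br:1, Cl:1, O:3.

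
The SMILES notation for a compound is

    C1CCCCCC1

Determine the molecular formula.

Walk through each heavy atom and fill implicit hydrogens from standard valence (C 4, N 3, O 2, S 2, halogen 1):
  atom 1: C, bond orders sum to 2 (valence 4) → 2 H
  atom 2: C, bond orders sum to 2 (valence 4) → 2 H
  atom 3: C, bond orders sum to 2 (valence 4) → 2 H
  atom 4: C, bond orders sum to 2 (valence 4) → 2 H
  atom 5: C, bond orders sum to 2 (valence 4) → 2 H
  atom 6: C, bond orders sum to 2 (valence 4) → 2 H
  atom 7: C, bond orders sum to 2 (valence 4) → 2 H
Totals → C:7, H:14.

C7H14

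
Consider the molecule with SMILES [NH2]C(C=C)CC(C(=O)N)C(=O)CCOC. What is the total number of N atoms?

Scan the SMILES for N atoms (remember two-letter symbols like Cl and Br are single atoms).
Nitrogen count: 2.

2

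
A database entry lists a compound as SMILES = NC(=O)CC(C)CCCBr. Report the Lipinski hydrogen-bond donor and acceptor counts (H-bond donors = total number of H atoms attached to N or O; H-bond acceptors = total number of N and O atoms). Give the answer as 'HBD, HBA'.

Donors: find every N or O and count the H atoms it carries.
  atom 1 (N): bond orders sum to 1 → 2 H
  atom 3 (O): bond orders sum to 2 → 0 H
Lipinski HBD = 2.
Acceptors: N atoms = 1, O atoms = 1 → HBA = 2.

2, 2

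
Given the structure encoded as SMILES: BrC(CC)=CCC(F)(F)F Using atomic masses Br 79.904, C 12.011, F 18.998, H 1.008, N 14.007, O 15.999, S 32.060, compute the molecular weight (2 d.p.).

First, the molecular formula is C6H8BrF3 (counting implicit H from valence).
  Br: 1 × 79.904 = 79.904
  C: 6 × 12.011 = 72.066
  F: 3 × 18.998 = 56.994
  H: 8 × 1.008 = 8.064
Sum: 1×79.904 + 6×12.011 + 3×18.998 + 8×1.008 = 217.028 → 217.03 g/mol.

217.03 g/mol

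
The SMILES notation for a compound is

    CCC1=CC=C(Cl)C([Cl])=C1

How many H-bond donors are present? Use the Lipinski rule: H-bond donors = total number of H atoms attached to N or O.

Donors: find every N or O and count the H atoms it carries.
  (no N or O atoms present)
Lipinski HBD = 0.

0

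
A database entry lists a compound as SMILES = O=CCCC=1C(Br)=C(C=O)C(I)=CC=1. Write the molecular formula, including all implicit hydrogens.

C10H8BrIO2

Walk through each heavy atom and fill implicit hydrogens from standard valence (C 4, N 3, O 2, S 2, halogen 1):
  atom 1: O, bond orders sum to 2 (valence 2) → 0 H
  atom 2: C, bond orders sum to 3 (valence 4) → 1 H
  atom 3: C, bond orders sum to 2 (valence 4) → 2 H
  atom 4: C, bond orders sum to 2 (valence 4) → 2 H
  atom 5: C, bond orders sum to 4 (valence 4) → 0 H
  atom 6: C, bond orders sum to 4 (valence 4) → 0 H
  atom 7: Br (halogen, monovalent) → 0 H
  atom 8: C, bond orders sum to 4 (valence 4) → 0 H
  atom 9: C, bond orders sum to 3 (valence 4) → 1 H
  atom 10: O, bond orders sum to 2 (valence 2) → 0 H
  atom 11: C, bond orders sum to 4 (valence 4) → 0 H
  atom 12: I (halogen, monovalent) → 0 H
  atom 13: C, bond orders sum to 3 (valence 4) → 1 H
  atom 14: C, bond orders sum to 3 (valence 4) → 1 H
Totals → C:10, H:8, Br:1, I:1, O:2.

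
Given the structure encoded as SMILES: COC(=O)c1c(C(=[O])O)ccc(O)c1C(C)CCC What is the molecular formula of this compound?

Walk through each heavy atom and fill implicit hydrogens from standard valence (C 4, N 3, O 2, S 2, halogen 1); for lowercase aromatic atoms, an aromatic c carries 1 H when it has two neighbours and 0 H with three, and aromatic n carries 0 H:
  atom 1: C, bond orders sum to 1 (valence 4) → 3 H
  atom 2: O, bond orders sum to 2 (valence 2) → 0 H
  atom 3: C, bond orders sum to 4 (valence 4) → 0 H
  atom 4: O, bond orders sum to 2 (valence 2) → 0 H
  atom 5: aromatic c, 3 neighbours → 0 H
  atom 6: aromatic c, 3 neighbours → 0 H
  atom 7: C, bond orders sum to 4 (valence 4) → 0 H
  atom 8: O with explicit H count 0
  atom 9: O, bond orders sum to 1 (valence 2) → 1 H
  atom 10: aromatic c, 2 neighbours → 1 H
  atom 11: aromatic c, 2 neighbours → 1 H
  atom 12: aromatic c, 3 neighbours → 0 H
  atom 13: O, bond orders sum to 1 (valence 2) → 1 H
  atom 14: aromatic c, 3 neighbours → 0 H
  atom 15: C, bond orders sum to 3 (valence 4) → 1 H
  atom 16: C, bond orders sum to 1 (valence 4) → 3 H
  atom 17: C, bond orders sum to 2 (valence 4) → 2 H
  atom 18: C, bond orders sum to 2 (valence 4) → 2 H
  atom 19: C, bond orders sum to 1 (valence 4) → 3 H
Totals → C:14, H:18, O:5.

C14H18O5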